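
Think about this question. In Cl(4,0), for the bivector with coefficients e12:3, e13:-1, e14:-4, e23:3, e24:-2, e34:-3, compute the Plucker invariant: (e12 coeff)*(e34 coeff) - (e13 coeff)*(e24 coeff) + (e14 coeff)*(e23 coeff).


Plucker relation: af - be + cd
a*f = 3*(-3) = -9
b*e = (-1)*(-2) = 2
c*d = (-4)*3 = -12
af - be + cd = -9 - 2 + (-12)
= -23


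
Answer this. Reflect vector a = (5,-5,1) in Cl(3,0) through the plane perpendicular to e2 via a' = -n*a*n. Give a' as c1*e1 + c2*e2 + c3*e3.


Reflection formula: a' = -n*a*n, with n = e2 (unit vector, n^2 = 1).
For reflection through hyperplane perp to e2:
The component along e2 flips sign, others stay.
a = (5, -5, 1)
a' = (5, 5, 1)
a' = 5*e1 + 5*e2 + 1*e3


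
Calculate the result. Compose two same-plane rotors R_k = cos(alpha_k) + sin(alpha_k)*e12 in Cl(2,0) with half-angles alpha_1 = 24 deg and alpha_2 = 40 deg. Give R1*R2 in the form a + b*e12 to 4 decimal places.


Same-plane rotors commute and their half-angles add:
R1*R2 = cos(a1 + a2) + sin(a1 + a2)*e12.
a1 + a2 = 24 + 40 = 64 deg
cos(64 deg) = 0.4384
sin(64 deg) = 0.8988
R1*R2 = 0.4384 + 0.8988*e12


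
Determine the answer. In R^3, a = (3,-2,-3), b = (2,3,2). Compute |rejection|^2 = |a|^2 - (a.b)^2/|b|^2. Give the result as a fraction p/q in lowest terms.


|a|^2 = 3^2 + (-2)^2 + (-3)^2 = 22
|b|^2 = 2^2 + 3^2 + 2^2 = 17
a . b = 3*2 + (-2)*3 + (-3)*2 = -6
(a.b)^2 = (-6)^2 = 36
|rej|^2 = 22 - 36/17
= (374 - 36)/17
= 338/17
In lowest terms: 338/17


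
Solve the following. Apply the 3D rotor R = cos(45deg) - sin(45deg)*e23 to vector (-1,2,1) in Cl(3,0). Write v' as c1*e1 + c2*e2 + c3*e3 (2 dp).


Rotor R = cos(45deg) - sin(45deg)*e23
Rotation angle theta = 2 * 45 = 90 degrees in the e23 plane (e2 -> e3).
The component perpendicular to the plane (e1) is invariant: v'_1 = v1 = -1.00
cos(90deg) = 0.0000, sin(90deg) = 1.0000
v'_2 = v2*cos(theta) - v3*sin(theta) = 2*0.0000 - 1*1.0000 = -1.00
v'_3 = v2*sin(theta) + v3*cos(theta) = 2*1.0000 + 1*0.0000 = 2.00
v' = -1.00*e1 - 1.00*e2 + 2.00*e3


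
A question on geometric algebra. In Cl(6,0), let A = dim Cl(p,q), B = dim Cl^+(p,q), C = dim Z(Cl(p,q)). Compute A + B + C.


n = 6 + 0 = 6
Total dim = 2^6 = 64
Even subalgebra dim = 2^5 = 32
n is even, so center dim = 1
Sum = 64 + 32 + 1 = 97


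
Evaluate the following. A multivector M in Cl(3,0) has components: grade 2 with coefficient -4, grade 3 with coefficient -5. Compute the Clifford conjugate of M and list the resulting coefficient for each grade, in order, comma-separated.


Clifford conjugate sign for grade k: (-1)^(k(k+1)/2)
Grade 2: (-1)^(2*3/2) = (-1)^3 = -1, coeff -4 -> 4
Grade 3: (-1)^(3*4/2) = (-1)^6 = 1, coeff -5 -> -5
Conjugated coefficients: 4, -5


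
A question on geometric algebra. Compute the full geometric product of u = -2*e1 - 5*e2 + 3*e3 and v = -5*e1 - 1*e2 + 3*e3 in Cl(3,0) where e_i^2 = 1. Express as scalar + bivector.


In Cl(3,0): e_i^2 = 1, e_ie_j = -e_je_i for i != j.
Scalar part = u . v = (-2)*(-5) + (-5)*(-1) + 3*3
= 10 + 5 + 9 = 24
e12 coeff = (-2)*(-1) - (-5)*(-5) = 2 - 25 = -23
e13 coeff = (-2)*3 - 3*(-5) = -6 - (-15) = 9
e23 coeff = (-5)*3 - 3*(-1) = -15 - (-3) = -12
uv = 24 - 23*e12 + 9*e13 - 12*e23


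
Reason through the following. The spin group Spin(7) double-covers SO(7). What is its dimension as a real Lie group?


Spin(n) double-covers SO(n); both have Lie algebra so(n) of dimension n(n-1)/2.
n = 7
n(n-1) = 7 * 6 = 42
dim Spin(7) = 42/2 = 21


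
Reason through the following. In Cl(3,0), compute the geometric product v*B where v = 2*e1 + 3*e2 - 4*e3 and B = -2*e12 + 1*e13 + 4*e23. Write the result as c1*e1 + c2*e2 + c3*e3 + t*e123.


vB has grade-1 (vector) and grade-3 (trivector) parts: vB = (v _| B) + (v ^ B).
Vector part <vB>_1:
  e1: -v2*b12 - v3*b13 = -(3)*(-2) - (-4)*(1) = 10
  e2: v1*b12 - v3*b23 = (2)*(-2) - (-4)*(4) = 12
  e3: v1*b13 + v2*b23 = (2)*(1) + (3)*(4) = 14
Trivector part <vB>_3:
  e123: v1*b23 - v2*b13 + v3*b12 = (2)*(4) - (3)*(1) + (-4)*(-2) = 13
vB = 10*e1 + 12*e2 + 14*e3 + 13*e123


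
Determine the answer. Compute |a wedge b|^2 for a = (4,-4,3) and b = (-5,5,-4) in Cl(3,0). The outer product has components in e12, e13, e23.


a wedge b = (a1*b2 - a2*b1)*e12 + (a1*b3 - a3*b1)*e13 + (a2*b3 - a3*b2)*e23
e12 coeff: 4*5 - (-4)*(-5) = 20 - 20 = 0
e13 coeff: 4*(-4) - 3*(-5) = -16 - (-15) = -1
e23 coeff: (-4)*(-4) - 3*5 = 16 - 15 = 1
|a wedge b|^2 = 0^2 + (-1)^2 + 1^2
= 0 + 1 + 1
= 2


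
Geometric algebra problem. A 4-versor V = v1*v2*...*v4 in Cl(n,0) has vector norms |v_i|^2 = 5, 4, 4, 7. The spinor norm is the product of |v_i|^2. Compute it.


Spinor norm N(V) = |v1|^2 * |v2|^2 * ... * |v4|^2
= 5 * 4 * 4 * 7
Running product: 5, 20, 80, 560
N(V) = 560


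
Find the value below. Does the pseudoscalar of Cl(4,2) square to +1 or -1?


The pseudoscalar I = e1...e_n (product of all n generators) of Cl(p,q) satisfies I^2 = (-1)^(q + n(n-1)/2).
p = 4, q = 2, n = p + q = 6
n(n-1)/2 = 6 * 5 / 2 = 15
Exponent = q + n(n-1)/2 = 2 + 15 = 17
I^2 = (-1)^17 = -1


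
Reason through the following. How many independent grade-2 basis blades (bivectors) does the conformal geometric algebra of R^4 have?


The conformal model of R^4 uses Cl(5,1) with m = 4 + 2 = 6 generators.
Number of grade-2 blades = C(m, 2) = C(6, 2)
= 6*5/2 = 15


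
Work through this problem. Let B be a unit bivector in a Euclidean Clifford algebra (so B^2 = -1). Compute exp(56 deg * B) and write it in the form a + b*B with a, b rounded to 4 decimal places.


For a unit bivector B with B^2 = -1, the exponential series gives
e^(theta*B) = cos(theta) + sin(theta)*B (the GA analogue of Euler's formula).
theta = 56 degrees = 0.977384 rad
cos(56 deg) = 0.5592
sin(56 deg) = 0.8290
exp(theta*B) = 0.5592 + 0.8290*B


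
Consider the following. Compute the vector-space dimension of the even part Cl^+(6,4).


Even subalgebra dimension = 2^(n-1)
n = 6 + 4 = 10
2^(10 - 1) = 2^9 = 512
Verification: sum of C(10,k) for even k = 1 + 45 + 210 + 210 + 45 + 1 = 512
Result = 512


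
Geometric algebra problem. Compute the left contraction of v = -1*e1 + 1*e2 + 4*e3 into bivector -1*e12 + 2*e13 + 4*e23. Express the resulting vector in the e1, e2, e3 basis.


Left contraction v _| B = <vB>_1 (grade-1 part of the geometric product vB).
Using e1_|e12 = e2, e2_|e12 = -e1, e1_|e13 = e3, e3_|e13 = -e1, e2_|e23 = e3, e3_|e23 = -e2:
e1 coeff: -v2*b12 - v3*b13 = -(1)*(-1) - (4)*(2) = -7
e2 coeff: v1*b12 - v3*b23 = (-1)*(-1) - (4)*(4) = -15
e3 coeff: v1*b13 + v2*b23 = (-1)*(2) + (1)*(4) = 2
v _| B = -7*e1 - 15*e2 + 2*e3


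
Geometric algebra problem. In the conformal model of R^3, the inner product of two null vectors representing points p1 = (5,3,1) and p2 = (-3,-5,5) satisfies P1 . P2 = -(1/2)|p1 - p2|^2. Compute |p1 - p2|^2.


p1 - p2 = (8, 8, -4)
|p1 - p2|^2 = 8^2 + 8^2 + (-4)^2
= 64 + 64 + 16
= 144


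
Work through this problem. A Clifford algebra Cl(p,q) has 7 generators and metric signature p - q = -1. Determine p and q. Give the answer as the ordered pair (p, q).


We need p + q = 7 and p - q = -1.
Adding: 2p = 7 + (-1) = 6, so p = 3.
Then q = 7 - 3 = 4.
(p, q) = (3, 4)


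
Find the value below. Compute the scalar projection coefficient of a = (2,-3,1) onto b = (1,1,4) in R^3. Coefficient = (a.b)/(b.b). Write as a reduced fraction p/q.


Projection coefficient = (a . b) / (b . b)
a . b = 2*1 + (-3)*1 + 1*4
= 2 + (-3) + 4 = 3
b . b = 1^2 + 1^2 + 4^2
= 1 + 1 + 16 = 18
Coefficient = 3/18
In lowest terms: 1/6


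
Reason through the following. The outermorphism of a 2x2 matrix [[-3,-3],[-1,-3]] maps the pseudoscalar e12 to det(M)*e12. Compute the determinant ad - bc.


The outermorphism of a linear map f sends e1^e2 to f(e1)^f(e2).
f(e1) = -3*e1 - 1*e2
f(e2) = -3*e1 - 3*e2
f(e1) ^ f(e2) = (-3*e1 - 1*e2) ^ (-3*e1 - 3*e2)
= (-3)*(-3)*e12 + (-1)*(-3)*e21
= (9 - 3)*e12
= 6*e12
Coefficient = 6


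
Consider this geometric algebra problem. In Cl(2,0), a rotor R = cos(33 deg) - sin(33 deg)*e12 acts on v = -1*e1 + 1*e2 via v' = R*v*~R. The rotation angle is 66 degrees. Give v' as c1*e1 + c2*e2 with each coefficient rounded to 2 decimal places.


Rotor R = cos(33deg) - sin(33deg)*e12
Rotation angle theta = 2 * 33 = 66 degrees
v' = R*v*~R rotates v by theta.
cos(66deg) = 0.4067, sin(66deg) = 0.9135
v'_1 = -1*cos(66deg) - 1*sin(66deg)
= -1*0.4067 - 1*0.9135
= -1.32
v'_2 = -1*sin(66deg) + 1*cos(66deg)
= -1*0.9135 + 1*0.4067
= -0.51
v' = -1.32*e1 - 0.51*e2


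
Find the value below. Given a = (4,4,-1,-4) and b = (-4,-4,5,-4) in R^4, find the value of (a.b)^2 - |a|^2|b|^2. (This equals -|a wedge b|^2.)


a . b = 4*(-4) + 4*(-4) + (-1)*5 + (-4)*(-4)
= -16 + (-16) + (-5) + 16 = -21
|a|^2 = 4^2 + 4^2 + (-1)^2 + (-4)^2 = 49
|b|^2 = (-4)^2 + (-4)^2 + 5^2 + (-4)^2 = 73
(a.b)^2 = (-21)^2 = 441
|a|^2 * |b|^2 = 49 * 73 = 3577
Result = 441 - 3577 = -3136


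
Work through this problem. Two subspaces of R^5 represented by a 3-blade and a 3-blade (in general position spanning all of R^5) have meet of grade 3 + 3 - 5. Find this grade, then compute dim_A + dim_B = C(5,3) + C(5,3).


Meet grade = grade(A) + grade(B) - n
= 3 + 3 - 5 = 1
C(5,3) = 10
C(5,3) = 10
dim_A + dim_B = 10 + 10 = 20


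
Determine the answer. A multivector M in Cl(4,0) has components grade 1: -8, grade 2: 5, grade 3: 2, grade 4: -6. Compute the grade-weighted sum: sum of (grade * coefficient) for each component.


Grade-weighted sum = sum of grade_k * coefficient_k
1*(-8) = -8
2*5 = 10
3*2 = 6
4*(-6) = -24
Total = -8 + 10 + 6 + (-24) = -16


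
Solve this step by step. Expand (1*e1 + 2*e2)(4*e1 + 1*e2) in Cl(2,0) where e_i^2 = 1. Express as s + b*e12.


Expand: (1*e1 + 2*e2)(4*e1 + 1*e2)
= 1*4*e1e1 + 1*1*e1e2 + 2*4*e2e1 + 2*1*e2e2
Using e1^2 = e2^2 = 1, e2e1 = -e1e2:
Scalar part s = 1*4 + 2*1 = 4 + 2 = 6
Bivector part b = 1*1 - 2*4 = 1 - 8 = -7
uv = 6 - 7*e12


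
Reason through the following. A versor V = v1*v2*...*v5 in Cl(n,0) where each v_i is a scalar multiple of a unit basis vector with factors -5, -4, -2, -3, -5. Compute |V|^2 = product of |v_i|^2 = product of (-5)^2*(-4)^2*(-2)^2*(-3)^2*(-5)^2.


Each vector v_i has |v_i|^2 = s_i^2
Squared scales: (-5)^2 = 25, (-4)^2 = 16, (-2)^2 = 4, (-3)^2 = 9, (-5)^2 = 25
|V|^2 = 25 * 16 * 4 * 9 * 25
= 360000


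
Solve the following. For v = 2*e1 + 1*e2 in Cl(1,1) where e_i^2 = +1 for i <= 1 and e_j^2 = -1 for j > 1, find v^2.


v^2 = sum of c_i^2 * e_i^2
Positive signature terms (e_i^2 = +1): 2^2 = 4
Negative signature terms (e_j^2 = -1): 1^2 = 1
v^2 = 4 - 1 = 3


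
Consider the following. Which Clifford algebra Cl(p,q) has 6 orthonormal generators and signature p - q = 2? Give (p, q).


We need p + q = 6 and p - q = 2.
Adding: 2p = 6 + 2 = 8, so p = 4.
Then q = 6 - 4 = 2.
(p, q) = (4, 2)


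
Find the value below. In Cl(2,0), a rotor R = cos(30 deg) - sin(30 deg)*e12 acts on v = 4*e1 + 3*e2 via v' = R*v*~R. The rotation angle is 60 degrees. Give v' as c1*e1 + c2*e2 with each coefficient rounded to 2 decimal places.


Rotor R = cos(30deg) - sin(30deg)*e12
Rotation angle theta = 2 * 30 = 60 degrees
v' = R*v*~R rotates v by theta.
cos(60deg) = 0.5000, sin(60deg) = 0.8660
v'_1 = 4*cos(60deg) - 3*sin(60deg)
= 4*0.5000 - 3*0.8660
= -0.60
v'_2 = 4*sin(60deg) + 3*cos(60deg)
= 4*0.8660 + 3*0.5000
= 4.96
v' = -0.60*e1 + 4.96*e2


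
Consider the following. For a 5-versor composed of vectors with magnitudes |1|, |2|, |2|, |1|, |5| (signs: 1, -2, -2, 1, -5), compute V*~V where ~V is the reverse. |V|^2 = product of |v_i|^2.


Each vector v_i has |v_i|^2 = s_i^2
Squared scales: 1^2 = 1, (-2)^2 = 4, (-2)^2 = 4, 1^2 = 1, (-5)^2 = 25
|V|^2 = 1 * 4 * 4 * 1 * 25
= 400


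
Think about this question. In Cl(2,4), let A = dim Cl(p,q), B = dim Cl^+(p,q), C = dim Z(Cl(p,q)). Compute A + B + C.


n = 2 + 4 = 6
Total dim = 2^6 = 64
Even subalgebra dim = 2^5 = 32
n is even, so center dim = 1
Sum = 64 + 32 + 1 = 97


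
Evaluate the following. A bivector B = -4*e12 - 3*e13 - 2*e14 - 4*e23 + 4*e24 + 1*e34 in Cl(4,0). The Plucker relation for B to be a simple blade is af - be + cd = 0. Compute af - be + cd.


Plucker relation: af - be + cd
a*f = (-4)*1 = -4
b*e = (-3)*4 = -12
c*d = (-2)*(-4) = 8
af - be + cd = -4 - (-12) + 8
= 16


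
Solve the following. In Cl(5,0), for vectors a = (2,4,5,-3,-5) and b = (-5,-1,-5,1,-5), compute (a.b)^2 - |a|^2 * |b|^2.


a . b = 2*(-5) + 4*(-1) + 5*(-5) + (-3)*1 + (-5)*(-5)
= -10 + (-4) + (-25) + (-3) + 25 = -17
|a|^2 = 2^2 + 4^2 + 5^2 + (-3)^2 + (-5)^2 = 79
|b|^2 = (-5)^2 + (-1)^2 + (-5)^2 + 1^2 + (-5)^2 = 77
(a.b)^2 = (-17)^2 = 289
|a|^2 * |b|^2 = 79 * 77 = 6083
Result = 289 - 6083 = -5794


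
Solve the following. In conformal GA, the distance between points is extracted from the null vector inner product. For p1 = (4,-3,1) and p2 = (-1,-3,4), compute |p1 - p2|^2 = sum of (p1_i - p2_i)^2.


p1 - p2 = (5, 0, -3)
|p1 - p2|^2 = 5^2 + 0^2 + (-3)^2
= 25 + 0 + 9
= 34


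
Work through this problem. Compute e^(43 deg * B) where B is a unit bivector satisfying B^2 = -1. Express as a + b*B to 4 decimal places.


For a unit bivector B with B^2 = -1, the exponential series gives
e^(theta*B) = cos(theta) + sin(theta)*B (the GA analogue of Euler's formula).
theta = 43 degrees = 0.750492 rad
cos(43 deg) = 0.7314
sin(43 deg) = 0.6820
exp(theta*B) = 0.7314 + 0.6820*B


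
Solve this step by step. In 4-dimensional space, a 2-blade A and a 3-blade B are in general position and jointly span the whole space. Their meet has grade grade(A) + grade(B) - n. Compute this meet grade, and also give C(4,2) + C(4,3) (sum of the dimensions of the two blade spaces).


Meet grade = grade(A) + grade(B) - n
= 2 + 3 - 4 = 1
C(4,2) = 6
C(4,3) = 4
dim_A + dim_B = 6 + 4 = 10


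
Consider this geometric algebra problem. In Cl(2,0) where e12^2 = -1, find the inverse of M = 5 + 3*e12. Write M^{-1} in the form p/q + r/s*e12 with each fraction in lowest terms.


M = 5 + 3*e12, where e12^2 = -1.
Since M commutes with its reverse ~M = a - b*e12, M * ~M = a^2 - b^2*e12^2 = a^2 + b^2.
So M^{-1} = ~M / (a^2 + b^2) = (a - b*e12)/(a^2 + b^2).
a^2 + b^2 = 25 + 9 = 34
Scalar part = 5/34 = 5/34
Bivector coeff = -3/34 = -3/34
M^{-1} = 5/34 - 3/34*e12


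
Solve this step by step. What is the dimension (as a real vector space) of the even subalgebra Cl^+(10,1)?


Even subalgebra dimension = 2^(n-1)
n = 10 + 1 = 11
2^(11 - 1) = 2^10 = 1024
Verification: sum of C(11,k) for even k = 1 + 55 + 330 + 462 + 165 + 11 = 1024
Result = 1024


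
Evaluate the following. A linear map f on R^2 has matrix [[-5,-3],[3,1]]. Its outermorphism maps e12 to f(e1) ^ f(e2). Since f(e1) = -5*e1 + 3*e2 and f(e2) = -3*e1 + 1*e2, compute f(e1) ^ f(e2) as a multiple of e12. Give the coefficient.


The outermorphism of a linear map f sends e1^e2 to f(e1)^f(e2).
f(e1) = -5*e1 + 3*e2
f(e2) = -3*e1 + 1*e2
f(e1) ^ f(e2) = (-5*e1 + 3*e2) ^ (-3*e1 + 1*e2)
= (-5)*1*e12 + 3*(-3)*e21
= (-5 - (-9))*e12
= 4*e12
Coefficient = 4


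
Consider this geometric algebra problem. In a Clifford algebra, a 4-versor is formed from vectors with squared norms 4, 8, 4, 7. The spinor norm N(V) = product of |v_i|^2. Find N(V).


Spinor norm N(V) = |v1|^2 * |v2|^2 * ... * |v4|^2
= 4 * 8 * 4 * 7
Running product: 4, 32, 128, 896
N(V) = 896


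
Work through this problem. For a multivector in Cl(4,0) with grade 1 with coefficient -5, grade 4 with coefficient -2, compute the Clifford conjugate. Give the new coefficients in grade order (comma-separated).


Clifford conjugate sign for grade k: (-1)^(k(k+1)/2)
Grade 1: (-1)^(1*2/2) = (-1)^1 = -1, coeff -5 -> 5
Grade 4: (-1)^(4*5/2) = (-1)^10 = 1, coeff -2 -> -2
Conjugated coefficients: 5, -2


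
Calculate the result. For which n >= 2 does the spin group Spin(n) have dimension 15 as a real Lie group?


dim Spin(n) = dim so(n) = n(n-1)/2.
Solve n(n-1)/2 = 15, i.e. n^2 - n - 30 = 0.
Discriminant = 1 + 8*15 = 121
n = (1 + sqrt(121))/2 = (1 + 11)/2 = 6


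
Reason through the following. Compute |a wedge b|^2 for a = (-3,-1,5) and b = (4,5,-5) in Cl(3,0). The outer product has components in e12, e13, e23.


a wedge b = (a1*b2 - a2*b1)*e12 + (a1*b3 - a3*b1)*e13 + (a2*b3 - a3*b2)*e23
e12 coeff: (-3)*5 - (-1)*4 = -15 - (-4) = -11
e13 coeff: (-3)*(-5) - 5*4 = 15 - 20 = -5
e23 coeff: (-1)*(-5) - 5*5 = 5 - 25 = -20
|a wedge b|^2 = (-11)^2 + (-5)^2 + (-20)^2
= 121 + 25 + 400
= 546


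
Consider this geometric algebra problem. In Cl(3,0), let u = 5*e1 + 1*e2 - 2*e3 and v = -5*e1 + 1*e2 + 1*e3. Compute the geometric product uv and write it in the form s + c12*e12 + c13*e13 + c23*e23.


In Cl(3,0): e_i^2 = 1, e_ie_j = -e_je_i for i != j.
Scalar part = u . v = 5*(-5) + 1*1 + (-2)*1
= -25 + 1 + (-2) = -26
e12 coeff = 5*1 - 1*(-5) = 5 - (-5) = 10
e13 coeff = 5*1 - (-2)*(-5) = 5 - 10 = -5
e23 coeff = 1*1 - (-2)*1 = 1 - (-2) = 3
uv = -26 + 10*e12 - 5*e13 + 3*e23


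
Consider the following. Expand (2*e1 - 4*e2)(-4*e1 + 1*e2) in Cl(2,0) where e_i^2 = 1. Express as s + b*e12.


Expand: (2*e1 - 4*e2)(-4*e1 + 1*e2)
= 2*(-4)*e1e1 + 2*1*e1e2 + (-4)*(-4)*e2e1 + (-4)*1*e2e2
Using e1^2 = e2^2 = 1, e2e1 = -e1e2:
Scalar part s = 2*(-4) + (-4)*1 = -8 + (-4) = -12
Bivector part b = 2*1 - (-4)*(-4) = 2 - 16 = -14
uv = -12 - 14*e12


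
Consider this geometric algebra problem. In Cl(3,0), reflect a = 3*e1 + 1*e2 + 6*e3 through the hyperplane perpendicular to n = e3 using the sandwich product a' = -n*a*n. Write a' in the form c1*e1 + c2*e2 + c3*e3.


Reflection formula: a' = -n*a*n, with n = e3 (unit vector, n^2 = 1).
For reflection through hyperplane perp to e3:
The component along e3 flips sign, others stay.
a = (3, 1, 6)
a' = (3, 1, -6)
a' = 3*e1 + 1*e2 - 6*e3


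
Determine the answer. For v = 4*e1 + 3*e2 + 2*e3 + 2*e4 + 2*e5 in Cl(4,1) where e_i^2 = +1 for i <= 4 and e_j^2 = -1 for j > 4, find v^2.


v^2 = sum of c_i^2 * e_i^2
Positive signature terms (e_i^2 = +1): 4^2 + 3^2 + 2^2 + 2^2 = 33
Negative signature terms (e_j^2 = -1): 2^2 = 4
v^2 = 33 - 4 = 29


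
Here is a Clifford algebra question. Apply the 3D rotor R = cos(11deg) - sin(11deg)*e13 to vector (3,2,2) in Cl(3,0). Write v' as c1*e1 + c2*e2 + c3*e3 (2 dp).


Rotor R = cos(11deg) - sin(11deg)*e13
Rotation angle theta = 2 * 11 = 22 degrees in the e13 plane (e1 -> e3).
The component perpendicular to the plane (e2) is invariant: v'_2 = v2 = 2.00
cos(22deg) = 0.9272, sin(22deg) = 0.3746
v'_1 = v1*cos(theta) - v3*sin(theta) = 3*0.9272 - 2*0.3746 = 2.03
v'_3 = v1*sin(theta) + v3*cos(theta) = 3*0.3746 + 2*0.9272 = 2.98
v' = 2.03*e1 + 2.00*e2 + 2.98*e3


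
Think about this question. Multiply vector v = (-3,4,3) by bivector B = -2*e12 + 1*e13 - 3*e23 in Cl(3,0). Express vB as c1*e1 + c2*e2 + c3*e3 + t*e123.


vB has grade-1 (vector) and grade-3 (trivector) parts: vB = (v _| B) + (v ^ B).
Vector part <vB>_1:
  e1: -v2*b12 - v3*b13 = -(4)*(-2) - (3)*(1) = 5
  e2: v1*b12 - v3*b23 = (-3)*(-2) - (3)*(-3) = 15
  e3: v1*b13 + v2*b23 = (-3)*(1) + (4)*(-3) = -15
Trivector part <vB>_3:
  e123: v1*b23 - v2*b13 + v3*b12 = (-3)*(-3) - (4)*(1) + (3)*(-2) = -1
vB = 5*e1 + 15*e2 - 15*e3 - 1*e123


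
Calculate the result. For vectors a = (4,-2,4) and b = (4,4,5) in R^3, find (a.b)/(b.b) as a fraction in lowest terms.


Projection coefficient = (a . b) / (b . b)
a . b = 4*4 + (-2)*4 + 4*5
= 16 + (-8) + 20 = 28
b . b = 4^2 + 4^2 + 5^2
= 16 + 16 + 25 = 57
Coefficient = 28/57
In lowest terms: 28/57


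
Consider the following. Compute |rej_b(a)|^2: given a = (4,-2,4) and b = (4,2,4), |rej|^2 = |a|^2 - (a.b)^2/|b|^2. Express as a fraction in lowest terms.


|a|^2 = 4^2 + (-2)^2 + 4^2 = 36
|b|^2 = 4^2 + 2^2 + 4^2 = 36
a . b = 4*4 + (-2)*2 + 4*4 = 28
(a.b)^2 = 28^2 = 784
|rej|^2 = 36 - 784/36
= (1296 - 784)/36
= 512/36
In lowest terms: 128/9


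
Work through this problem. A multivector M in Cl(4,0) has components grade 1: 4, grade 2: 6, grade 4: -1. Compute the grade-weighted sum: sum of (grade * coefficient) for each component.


Grade-weighted sum = sum of grade_k * coefficient_k
1*4 = 4
2*6 = 12
4*(-1) = -4
Total = 4 + 12 + (-4) = 12


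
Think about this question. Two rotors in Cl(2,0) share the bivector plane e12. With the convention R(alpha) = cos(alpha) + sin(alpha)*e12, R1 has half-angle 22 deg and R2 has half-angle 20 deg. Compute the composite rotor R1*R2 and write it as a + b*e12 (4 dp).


Same-plane rotors commute and their half-angles add:
R1*R2 = cos(a1 + a2) + sin(a1 + a2)*e12.
a1 + a2 = 22 + 20 = 42 deg
cos(42 deg) = 0.7431
sin(42 deg) = 0.6691
R1*R2 = 0.7431 + 0.6691*e12


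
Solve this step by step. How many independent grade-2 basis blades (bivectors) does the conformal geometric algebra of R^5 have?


The conformal model of R^5 uses Cl(6,1) with m = 5 + 2 = 7 generators.
Number of grade-2 blades = C(m, 2) = C(7, 2)
= 7*6/2 = 21


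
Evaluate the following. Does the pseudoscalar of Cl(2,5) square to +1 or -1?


The pseudoscalar I = e1...e_n (product of all n generators) of Cl(p,q) satisfies I^2 = (-1)^(q + n(n-1)/2).
p = 2, q = 5, n = p + q = 7
n(n-1)/2 = 7 * 6 / 2 = 21
Exponent = q + n(n-1)/2 = 5 + 21 = 26
I^2 = (-1)^26 = +1


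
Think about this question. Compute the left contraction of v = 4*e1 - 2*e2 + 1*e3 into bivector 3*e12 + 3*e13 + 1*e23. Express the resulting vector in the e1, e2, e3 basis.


Left contraction v _| B = <vB>_1 (grade-1 part of the geometric product vB).
Using e1_|e12 = e2, e2_|e12 = -e1, e1_|e13 = e3, e3_|e13 = -e1, e2_|e23 = e3, e3_|e23 = -e2:
e1 coeff: -v2*b12 - v3*b13 = -(-2)*(3) - (1)*(3) = 3
e2 coeff: v1*b12 - v3*b23 = (4)*(3) - (1)*(1) = 11
e3 coeff: v1*b13 + v2*b23 = (4)*(3) + (-2)*(1) = 10
v _| B = 3*e1 + 11*e2 + 10*e3


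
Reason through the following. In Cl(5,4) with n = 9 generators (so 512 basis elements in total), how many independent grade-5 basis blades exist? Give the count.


Number of grade-k basis blades in Cl(p,q) with n = p + q is C(n, k).
n = 5 + 4 = 9
C(9, 5) = 9! / (5! * 4!)
= 362880 / (120 * 24)
= 126


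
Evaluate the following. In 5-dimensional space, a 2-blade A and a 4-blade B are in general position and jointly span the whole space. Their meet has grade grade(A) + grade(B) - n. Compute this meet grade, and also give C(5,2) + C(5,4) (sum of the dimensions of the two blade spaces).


Meet grade = grade(A) + grade(B) - n
= 2 + 4 - 5 = 1
C(5,2) = 10
C(5,4) = 5
dim_A + dim_B = 10 + 5 = 15


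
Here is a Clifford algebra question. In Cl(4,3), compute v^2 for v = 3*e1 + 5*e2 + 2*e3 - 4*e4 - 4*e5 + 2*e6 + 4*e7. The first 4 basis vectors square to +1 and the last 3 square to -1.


v^2 = sum of c_i^2 * e_i^2
Positive signature terms (e_i^2 = +1): 3^2 + 5^2 + 2^2 + (-4)^2 = 54
Negative signature terms (e_j^2 = -1): (-4)^2 + 2^2 + 4^2 = 36
v^2 = 54 - 36 = 18


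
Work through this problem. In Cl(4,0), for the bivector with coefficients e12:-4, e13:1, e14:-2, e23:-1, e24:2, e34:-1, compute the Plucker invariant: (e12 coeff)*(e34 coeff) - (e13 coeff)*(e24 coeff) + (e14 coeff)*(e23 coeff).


Plucker relation: af - be + cd
a*f = (-4)*(-1) = 4
b*e = 1*2 = 2
c*d = (-2)*(-1) = 2
af - be + cd = 4 - 2 + 2
= 4


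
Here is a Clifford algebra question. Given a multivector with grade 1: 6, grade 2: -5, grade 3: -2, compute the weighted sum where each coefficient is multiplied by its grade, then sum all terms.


Grade-weighted sum = sum of grade_k * coefficient_k
1*6 = 6
2*(-5) = -10
3*(-2) = -6
Total = 6 + (-10) + (-6) = -10


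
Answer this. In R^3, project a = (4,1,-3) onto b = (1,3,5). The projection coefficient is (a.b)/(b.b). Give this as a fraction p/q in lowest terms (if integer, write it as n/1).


Projection coefficient = (a . b) / (b . b)
a . b = 4*1 + 1*3 + (-3)*5
= 4 + 3 + (-15) = -8
b . b = 1^2 + 3^2 + 5^2
= 1 + 9 + 25 = 35
Coefficient = -8/35
In lowest terms: -8/35


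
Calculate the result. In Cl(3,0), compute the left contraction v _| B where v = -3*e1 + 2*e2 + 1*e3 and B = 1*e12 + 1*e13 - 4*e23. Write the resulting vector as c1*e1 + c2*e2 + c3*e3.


Left contraction v _| B = <vB>_1 (grade-1 part of the geometric product vB).
Using e1_|e12 = e2, e2_|e12 = -e1, e1_|e13 = e3, e3_|e13 = -e1, e2_|e23 = e3, e3_|e23 = -e2:
e1 coeff: -v2*b12 - v3*b13 = -(2)*(1) - (1)*(1) = -3
e2 coeff: v1*b12 - v3*b23 = (-3)*(1) - (1)*(-4) = 1
e3 coeff: v1*b13 + v2*b23 = (-3)*(1) + (2)*(-4) = -11
v _| B = -3*e1 + 1*e2 - 11*e3


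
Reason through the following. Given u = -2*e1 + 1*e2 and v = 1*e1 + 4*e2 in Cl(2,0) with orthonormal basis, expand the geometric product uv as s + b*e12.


Expand: (-2*e1 + 1*e2)(1*e1 + 4*e2)
= (-2)*1*e1e1 + (-2)*4*e1e2 + 1*1*e2e1 + 1*4*e2e2
Using e1^2 = e2^2 = 1, e2e1 = -e1e2:
Scalar part s = (-2)*1 + 1*4 = -2 + 4 = 2
Bivector part b = (-2)*4 - 1*1 = -8 - 1 = -9
uv = 2 - 9*e12


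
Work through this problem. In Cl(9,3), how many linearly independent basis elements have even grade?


Even subalgebra dimension = 2^(n-1)
n = 9 + 3 = 12
2^(12 - 1) = 2^11 = 2048
Verification: sum of C(12,k) for even k = 1 + 66 + 495 + 924 + 495 + 66 + 1 = 2048
Result = 2048


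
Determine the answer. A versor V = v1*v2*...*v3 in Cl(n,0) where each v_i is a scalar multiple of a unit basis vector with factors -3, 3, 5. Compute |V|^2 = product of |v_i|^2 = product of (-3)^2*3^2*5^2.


Each vector v_i has |v_i|^2 = s_i^2
Squared scales: (-3)^2 = 9, 3^2 = 9, 5^2 = 25
|V|^2 = 9 * 9 * 25
= 2025


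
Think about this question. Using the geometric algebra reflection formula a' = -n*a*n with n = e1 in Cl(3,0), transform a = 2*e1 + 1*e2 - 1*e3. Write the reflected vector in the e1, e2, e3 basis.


Reflection formula: a' = -n*a*n, with n = e1 (unit vector, n^2 = 1).
For reflection through hyperplane perp to e1:
The component along e1 flips sign, others stay.
a = (2, 1, -1)
a' = (-2, 1, -1)
a' = -2*e1 + 1*e2 - 1*e3


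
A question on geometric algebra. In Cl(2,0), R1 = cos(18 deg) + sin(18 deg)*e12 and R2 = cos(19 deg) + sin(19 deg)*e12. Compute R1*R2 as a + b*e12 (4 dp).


Same-plane rotors commute and their half-angles add:
R1*R2 = cos(a1 + a2) + sin(a1 + a2)*e12.
a1 + a2 = 18 + 19 = 37 deg
cos(37 deg) = 0.7986
sin(37 deg) = 0.6018
R1*R2 = 0.7986 + 0.6018*e12


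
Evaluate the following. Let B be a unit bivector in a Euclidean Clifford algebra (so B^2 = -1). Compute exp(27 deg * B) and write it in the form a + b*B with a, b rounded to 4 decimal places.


For a unit bivector B with B^2 = -1, the exponential series gives
e^(theta*B) = cos(theta) + sin(theta)*B (the GA analogue of Euler's formula).
theta = 27 degrees = 0.471239 rad
cos(27 deg) = 0.8910
sin(27 deg) = 0.4540
exp(theta*B) = 0.8910 + 0.4540*B


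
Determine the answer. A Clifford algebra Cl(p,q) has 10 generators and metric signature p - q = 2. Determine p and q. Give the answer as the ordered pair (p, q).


We need p + q = 10 and p - q = 2.
Adding: 2p = 10 + 2 = 12, so p = 6.
Then q = 10 - 6 = 4.
(p, q) = (6, 4)


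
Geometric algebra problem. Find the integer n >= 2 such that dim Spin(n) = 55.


dim Spin(n) = dim so(n) = n(n-1)/2.
Solve n(n-1)/2 = 55, i.e. n^2 - n - 110 = 0.
Discriminant = 1 + 8*55 = 441
n = (1 + sqrt(441))/2 = (1 + 21)/2 = 11


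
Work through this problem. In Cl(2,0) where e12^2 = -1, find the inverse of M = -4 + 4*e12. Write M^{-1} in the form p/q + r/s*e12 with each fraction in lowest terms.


M = -4 + 4*e12, where e12^2 = -1.
Since M commutes with its reverse ~M = a - b*e12, M * ~M = a^2 - b^2*e12^2 = a^2 + b^2.
So M^{-1} = ~M / (a^2 + b^2) = (a - b*e12)/(a^2 + b^2).
a^2 + b^2 = 16 + 16 = 32
Scalar part = -4/32 = -1/8
Bivector coeff = -4/32 = -1/8
M^{-1} = -1/8 - 1/8*e12


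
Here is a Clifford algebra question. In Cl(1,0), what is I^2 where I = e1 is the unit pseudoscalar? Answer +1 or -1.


The pseudoscalar I = e1...e_n (product of all n generators) of Cl(p,q) satisfies I^2 = (-1)^(q + n(n-1)/2).
p = 1, q = 0, n = p + q = 1
n(n-1)/2 = 1 * 0 / 2 = 0
Exponent = q + n(n-1)/2 = 0 + 0 = 0
I^2 = (-1)^0 = +1


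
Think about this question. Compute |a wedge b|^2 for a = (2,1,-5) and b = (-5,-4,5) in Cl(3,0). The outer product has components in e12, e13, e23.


a wedge b = (a1*b2 - a2*b1)*e12 + (a1*b3 - a3*b1)*e13 + (a2*b3 - a3*b2)*e23
e12 coeff: 2*(-4) - 1*(-5) = -8 - (-5) = -3
e13 coeff: 2*5 - (-5)*(-5) = 10 - 25 = -15
e23 coeff: 1*5 - (-5)*(-4) = 5 - 20 = -15
|a wedge b|^2 = (-3)^2 + (-15)^2 + (-15)^2
= 9 + 225 + 225
= 459


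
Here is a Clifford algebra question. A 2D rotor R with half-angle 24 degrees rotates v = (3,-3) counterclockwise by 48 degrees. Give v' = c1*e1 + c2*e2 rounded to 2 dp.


Rotor R = cos(24deg) - sin(24deg)*e12
Rotation angle theta = 2 * 24 = 48 degrees
v' = R*v*~R rotates v by theta.
cos(48deg) = 0.6691, sin(48deg) = 0.7431
v'_1 = 3*cos(48deg) - (-3)*sin(48deg)
= 3*0.6691 - (-3)*0.7431
= 4.24
v'_2 = 3*sin(48deg) + (-3)*cos(48deg)
= 3*0.7431 + (-3)*0.6691
= 0.22
v' = 4.24*e1 + 0.22*e2


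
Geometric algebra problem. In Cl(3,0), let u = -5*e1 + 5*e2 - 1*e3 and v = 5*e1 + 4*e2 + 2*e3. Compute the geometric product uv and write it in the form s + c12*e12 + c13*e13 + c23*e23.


In Cl(3,0): e_i^2 = 1, e_ie_j = -e_je_i for i != j.
Scalar part = u . v = (-5)*5 + 5*4 + (-1)*2
= -25 + 20 + (-2) = -7
e12 coeff = (-5)*4 - 5*5 = -20 - 25 = -45
e13 coeff = (-5)*2 - (-1)*5 = -10 - (-5) = -5
e23 coeff = 5*2 - (-1)*4 = 10 - (-4) = 14
uv = -7 - 45*e12 - 5*e13 + 14*e23


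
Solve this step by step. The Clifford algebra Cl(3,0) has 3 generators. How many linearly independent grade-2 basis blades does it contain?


Number of grade-k basis blades in Cl(p,q) with n = p + q is C(n, k).
n = 3 + 0 = 3
C(3, 2) = 3! / (2! * 1!)
= 6 / (2 * 1)
= 3


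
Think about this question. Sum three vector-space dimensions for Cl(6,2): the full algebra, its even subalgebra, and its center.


n = 6 + 2 = 8
Total dim = 2^8 = 256
Even subalgebra dim = 2^7 = 128
n is even, so center dim = 1
Sum = 256 + 128 + 1 = 385


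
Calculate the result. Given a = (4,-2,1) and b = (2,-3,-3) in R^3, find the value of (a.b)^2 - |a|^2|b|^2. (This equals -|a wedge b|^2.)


a . b = 4*2 + (-2)*(-3) + 1*(-3)
= 8 + 6 + (-3) = 11
|a|^2 = 4^2 + (-2)^2 + 1^2 = 21
|b|^2 = 2^2 + (-3)^2 + (-3)^2 = 22
(a.b)^2 = 11^2 = 121
|a|^2 * |b|^2 = 21 * 22 = 462
Result = 121 - 462 = -341


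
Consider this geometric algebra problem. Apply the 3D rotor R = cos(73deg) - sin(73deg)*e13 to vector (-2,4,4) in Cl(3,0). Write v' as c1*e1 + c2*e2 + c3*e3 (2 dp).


Rotor R = cos(73deg) - sin(73deg)*e13
Rotation angle theta = 2 * 73 = 146 degrees in the e13 plane (e1 -> e3).
The component perpendicular to the plane (e2) is invariant: v'_2 = v2 = 4.00
cos(146deg) = -0.8290, sin(146deg) = 0.5592
v'_1 = v1*cos(theta) - v3*sin(theta) = -2*(-0.8290) - 4*0.5592 = -0.58
v'_3 = v1*sin(theta) + v3*cos(theta) = -2*0.5592 + 4*(-0.8290) = -4.43
v' = -0.58*e1 + 4.00*e2 - 4.43*e3


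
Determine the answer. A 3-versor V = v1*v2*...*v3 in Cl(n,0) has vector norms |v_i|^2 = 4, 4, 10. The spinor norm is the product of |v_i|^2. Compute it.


Spinor norm N(V) = |v1|^2 * |v2|^2 * ... * |v3|^2
= 4 * 4 * 10
Running product: 4, 16, 160
N(V) = 160


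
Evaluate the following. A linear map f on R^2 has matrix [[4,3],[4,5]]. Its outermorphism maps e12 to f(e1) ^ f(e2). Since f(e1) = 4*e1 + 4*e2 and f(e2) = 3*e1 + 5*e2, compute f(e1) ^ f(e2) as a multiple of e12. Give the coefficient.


The outermorphism of a linear map f sends e1^e2 to f(e1)^f(e2).
f(e1) = 4*e1 + 4*e2
f(e2) = 3*e1 + 5*e2
f(e1) ^ f(e2) = (4*e1 + 4*e2) ^ (3*e1 + 5*e2)
= 4*5*e12 + 4*3*e21
= (20 - 12)*e12
= 8*e12
Coefficient = 8


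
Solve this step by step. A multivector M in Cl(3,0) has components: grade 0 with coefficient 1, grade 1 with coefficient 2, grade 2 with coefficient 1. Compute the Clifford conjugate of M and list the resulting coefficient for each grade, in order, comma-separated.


Clifford conjugate sign for grade k: (-1)^(k(k+1)/2)
Grade 0: (-1)^(0*1/2) = (-1)^0 = 1, coeff 1 -> 1
Grade 1: (-1)^(1*2/2) = (-1)^1 = -1, coeff 2 -> -2
Grade 2: (-1)^(2*3/2) = (-1)^3 = -1, coeff 1 -> -1
Conjugated coefficients: 1, -2, -1


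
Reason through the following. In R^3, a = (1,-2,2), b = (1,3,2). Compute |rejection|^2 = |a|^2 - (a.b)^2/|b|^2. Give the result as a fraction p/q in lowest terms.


|a|^2 = 1^2 + (-2)^2 + 2^2 = 9
|b|^2 = 1^2 + 3^2 + 2^2 = 14
a . b = 1*1 + (-2)*3 + 2*2 = -1
(a.b)^2 = (-1)^2 = 1
|rej|^2 = 9 - 1/14
= (126 - 1)/14
= 125/14
In lowest terms: 125/14


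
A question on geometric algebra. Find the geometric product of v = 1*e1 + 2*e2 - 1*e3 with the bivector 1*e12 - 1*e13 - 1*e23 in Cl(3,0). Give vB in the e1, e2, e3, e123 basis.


vB has grade-1 (vector) and grade-3 (trivector) parts: vB = (v _| B) + (v ^ B).
Vector part <vB>_1:
  e1: -v2*b12 - v3*b13 = -(2)*(1) - (-1)*(-1) = -3
  e2: v1*b12 - v3*b23 = (1)*(1) - (-1)*(-1) = 0
  e3: v1*b13 + v2*b23 = (1)*(-1) + (2)*(-1) = -3
Trivector part <vB>_3:
  e123: v1*b23 - v2*b13 + v3*b12 = (1)*(-1) - (2)*(-1) + (-1)*(1) = 0
vB = -3*e1 + 0*e2 - 3*e3 + 0*e123


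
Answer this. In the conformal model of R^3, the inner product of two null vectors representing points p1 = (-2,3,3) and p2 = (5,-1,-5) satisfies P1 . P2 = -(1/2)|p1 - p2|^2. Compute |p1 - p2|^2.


p1 - p2 = (-7, 4, 8)
|p1 - p2|^2 = (-7)^2 + 4^2 + 8^2
= 49 + 16 + 64
= 129


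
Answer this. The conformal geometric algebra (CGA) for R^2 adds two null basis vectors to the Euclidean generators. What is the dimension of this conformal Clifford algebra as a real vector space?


The conformal model of R^2 uses Cl(3,1): the 2 Euclidean generators plus two extra orthogonal generators e+ (e+^2 = +1) and e- (e-^2 = -1), from which the null vectors e0, einf are built.
Number of generators m = 2 + 2 = 4.
dim Cl(p,q) = 2^m = 2^4 = 16


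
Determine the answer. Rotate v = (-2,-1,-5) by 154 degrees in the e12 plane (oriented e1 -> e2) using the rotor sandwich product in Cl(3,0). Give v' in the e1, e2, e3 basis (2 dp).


Rotor R = cos(77deg) - sin(77deg)*e12
Rotation angle theta = 2 * 77 = 154 degrees in the e12 plane (e1 -> e2).
The component perpendicular to the plane (e3) is invariant: v'_3 = v3 = -5.00
cos(154deg) = -0.8988, sin(154deg) = 0.4384
v'_1 = v1*cos(theta) - v2*sin(theta) = -2*(-0.8988) - (-1)*0.4384 = 2.24
v'_2 = v1*sin(theta) + v2*cos(theta) = -2*0.4384 + (-1)*(-0.8988) = 0.02
v' = 2.24*e1 + 0.02*e2 - 5.00*e3


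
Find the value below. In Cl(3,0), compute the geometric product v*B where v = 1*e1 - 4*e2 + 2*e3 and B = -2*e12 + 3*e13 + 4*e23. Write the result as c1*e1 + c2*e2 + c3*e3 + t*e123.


vB has grade-1 (vector) and grade-3 (trivector) parts: vB = (v _| B) + (v ^ B).
Vector part <vB>_1:
  e1: -v2*b12 - v3*b13 = -(-4)*(-2) - (2)*(3) = -14
  e2: v1*b12 - v3*b23 = (1)*(-2) - (2)*(4) = -10
  e3: v1*b13 + v2*b23 = (1)*(3) + (-4)*(4) = -13
Trivector part <vB>_3:
  e123: v1*b23 - v2*b13 + v3*b12 = (1)*(4) - (-4)*(3) + (2)*(-2) = 12
vB = -14*e1 - 10*e2 - 13*e3 + 12*e123


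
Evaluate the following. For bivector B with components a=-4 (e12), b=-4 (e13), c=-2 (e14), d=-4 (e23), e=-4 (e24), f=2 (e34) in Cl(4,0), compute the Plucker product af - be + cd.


Plucker relation: af - be + cd
a*f = (-4)*2 = -8
b*e = (-4)*(-4) = 16
c*d = (-2)*(-4) = 8
af - be + cd = -8 - 16 + 8
= -16


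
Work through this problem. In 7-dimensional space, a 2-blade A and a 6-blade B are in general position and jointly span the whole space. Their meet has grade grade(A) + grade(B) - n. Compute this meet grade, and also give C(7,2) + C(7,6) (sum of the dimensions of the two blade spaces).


Meet grade = grade(A) + grade(B) - n
= 2 + 6 - 7 = 1
C(7,2) = 21
C(7,6) = 7
dim_A + dim_B = 21 + 7 = 28


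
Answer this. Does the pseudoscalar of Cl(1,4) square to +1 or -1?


The pseudoscalar I = e1...e_n (product of all n generators) of Cl(p,q) satisfies I^2 = (-1)^(q + n(n-1)/2).
p = 1, q = 4, n = p + q = 5
n(n-1)/2 = 5 * 4 / 2 = 10
Exponent = q + n(n-1)/2 = 4 + 10 = 14
I^2 = (-1)^14 = +1


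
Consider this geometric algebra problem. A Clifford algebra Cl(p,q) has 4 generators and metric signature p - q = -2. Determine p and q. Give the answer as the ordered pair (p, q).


We need p + q = 4 and p - q = -2.
Adding: 2p = 4 + (-2) = 2, so p = 1.
Then q = 4 - 1 = 3.
(p, q) = (1, 3)


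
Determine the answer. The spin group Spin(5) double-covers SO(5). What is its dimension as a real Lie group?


Spin(n) double-covers SO(n); both have Lie algebra so(n) of dimension n(n-1)/2.
n = 5
n(n-1) = 5 * 4 = 20
dim Spin(5) = 20/2 = 10


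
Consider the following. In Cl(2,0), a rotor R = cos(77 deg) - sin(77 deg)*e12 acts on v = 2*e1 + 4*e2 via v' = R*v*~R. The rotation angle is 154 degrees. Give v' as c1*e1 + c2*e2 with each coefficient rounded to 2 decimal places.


Rotor R = cos(77deg) - sin(77deg)*e12
Rotation angle theta = 2 * 77 = 154 degrees
v' = R*v*~R rotates v by theta.
cos(154deg) = -0.8988, sin(154deg) = 0.4384
v'_1 = 2*cos(154deg) - 4*sin(154deg)
= 2*(-0.8988) - 4*0.4384
= -3.55
v'_2 = 2*sin(154deg) + 4*cos(154deg)
= 2*0.4384 + 4*(-0.8988)
= -2.72
v' = -3.55*e1 - 2.72*e2


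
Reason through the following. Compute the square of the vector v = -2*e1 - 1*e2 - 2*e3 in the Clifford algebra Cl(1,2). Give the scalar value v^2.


v^2 = sum of c_i^2 * e_i^2
Positive signature terms (e_i^2 = +1): (-2)^2 = 4
Negative signature terms (e_j^2 = -1): (-1)^2 + (-2)^2 = 5
v^2 = 4 - 5 = -1


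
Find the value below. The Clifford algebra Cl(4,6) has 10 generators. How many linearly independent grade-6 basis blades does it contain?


Number of grade-k basis blades in Cl(p,q) with n = p + q is C(n, k).
n = 4 + 6 = 10
C(10, 6) = 10! / (6! * 4!)
= 3628800 / (720 * 24)
= 210


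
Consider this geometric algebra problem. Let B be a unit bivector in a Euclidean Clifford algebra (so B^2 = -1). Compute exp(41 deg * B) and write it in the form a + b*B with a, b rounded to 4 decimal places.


For a unit bivector B with B^2 = -1, the exponential series gives
e^(theta*B) = cos(theta) + sin(theta)*B (the GA analogue of Euler's formula).
theta = 41 degrees = 0.715585 rad
cos(41 deg) = 0.7547
sin(41 deg) = 0.6561
exp(theta*B) = 0.7547 + 0.6561*B


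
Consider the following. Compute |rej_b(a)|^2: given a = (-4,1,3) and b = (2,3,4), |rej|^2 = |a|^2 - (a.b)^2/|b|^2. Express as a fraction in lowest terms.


|a|^2 = (-4)^2 + 1^2 + 3^2 = 26
|b|^2 = 2^2 + 3^2 + 4^2 = 29
a . b = (-4)*2 + 1*3 + 3*4 = 7
(a.b)^2 = 7^2 = 49
|rej|^2 = 26 - 49/29
= (754 - 49)/29
= 705/29
In lowest terms: 705/29


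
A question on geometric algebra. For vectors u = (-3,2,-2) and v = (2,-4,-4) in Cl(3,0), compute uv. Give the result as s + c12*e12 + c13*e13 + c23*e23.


In Cl(3,0): e_i^2 = 1, e_ie_j = -e_je_i for i != j.
Scalar part = u . v = (-3)*2 + 2*(-4) + (-2)*(-4)
= -6 + (-8) + 8 = -6
e12 coeff = (-3)*(-4) - 2*2 = 12 - 4 = 8
e13 coeff = (-3)*(-4) - (-2)*2 = 12 - (-4) = 16
e23 coeff = 2*(-4) - (-2)*(-4) = -8 - 8 = -16
uv = -6 + 8*e12 + 16*e13 - 16*e23


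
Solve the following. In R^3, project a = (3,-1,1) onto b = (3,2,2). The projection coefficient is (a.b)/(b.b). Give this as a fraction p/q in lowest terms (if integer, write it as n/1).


Projection coefficient = (a . b) / (b . b)
a . b = 3*3 + (-1)*2 + 1*2
= 9 + (-2) + 2 = 9
b . b = 3^2 + 2^2 + 2^2
= 9 + 4 + 4 = 17
Coefficient = 9/17
In lowest terms: 9/17


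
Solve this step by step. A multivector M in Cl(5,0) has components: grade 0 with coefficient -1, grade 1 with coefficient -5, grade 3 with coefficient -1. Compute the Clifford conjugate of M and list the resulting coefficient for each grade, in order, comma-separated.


Clifford conjugate sign for grade k: (-1)^(k(k+1)/2)
Grade 0: (-1)^(0*1/2) = (-1)^0 = 1, coeff -1 -> -1
Grade 1: (-1)^(1*2/2) = (-1)^1 = -1, coeff -5 -> 5
Grade 3: (-1)^(3*4/2) = (-1)^6 = 1, coeff -1 -> -1
Conjugated coefficients: -1, 5, -1


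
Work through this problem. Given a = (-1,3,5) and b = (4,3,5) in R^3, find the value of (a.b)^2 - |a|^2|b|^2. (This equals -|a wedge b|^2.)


a . b = (-1)*4 + 3*3 + 5*5
= -4 + 9 + 25 = 30
|a|^2 = (-1)^2 + 3^2 + 5^2 = 35
|b|^2 = 4^2 + 3^2 + 5^2 = 50
(a.b)^2 = 30^2 = 900
|a|^2 * |b|^2 = 35 * 50 = 1750
Result = 900 - 1750 = -850
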